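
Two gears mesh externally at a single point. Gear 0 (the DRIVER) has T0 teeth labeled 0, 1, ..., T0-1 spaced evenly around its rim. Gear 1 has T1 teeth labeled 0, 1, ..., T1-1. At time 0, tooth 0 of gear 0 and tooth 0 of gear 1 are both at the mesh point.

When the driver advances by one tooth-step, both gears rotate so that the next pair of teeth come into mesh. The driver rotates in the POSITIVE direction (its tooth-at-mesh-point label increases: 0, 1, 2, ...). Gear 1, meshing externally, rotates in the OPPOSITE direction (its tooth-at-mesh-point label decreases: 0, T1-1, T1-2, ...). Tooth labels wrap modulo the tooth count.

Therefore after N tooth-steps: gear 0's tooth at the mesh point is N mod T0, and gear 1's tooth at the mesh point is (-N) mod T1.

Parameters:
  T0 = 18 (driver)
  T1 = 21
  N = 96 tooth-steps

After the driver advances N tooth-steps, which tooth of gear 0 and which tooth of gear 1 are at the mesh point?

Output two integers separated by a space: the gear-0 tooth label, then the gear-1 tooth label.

Answer: 6 9

Derivation:
Gear 0 (driver, T0=18): tooth at mesh = N mod T0
  96 = 5 * 18 + 6, so 96 mod 18 = 6
  gear 0 tooth = 6
Gear 1 (driven, T1=21): tooth at mesh = (-N) mod T1
  96 = 4 * 21 + 12, so 96 mod 21 = 12
  (-96) mod 21 = (-12) mod 21 = 21 - 12 = 9
Mesh after 96 steps: gear-0 tooth 6 meets gear-1 tooth 9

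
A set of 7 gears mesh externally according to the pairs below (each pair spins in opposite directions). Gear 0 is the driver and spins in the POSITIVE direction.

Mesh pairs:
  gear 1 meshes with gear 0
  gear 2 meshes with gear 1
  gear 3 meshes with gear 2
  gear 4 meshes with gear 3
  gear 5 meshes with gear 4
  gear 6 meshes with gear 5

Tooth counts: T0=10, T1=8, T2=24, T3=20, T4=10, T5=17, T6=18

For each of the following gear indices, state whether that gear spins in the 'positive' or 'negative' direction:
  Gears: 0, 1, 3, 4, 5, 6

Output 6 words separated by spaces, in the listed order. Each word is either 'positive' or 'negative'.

Gear 0 (driver): positive (depth 0)
  gear 1: meshes with gear 0 -> depth 1 -> negative (opposite of gear 0)
  gear 2: meshes with gear 1 -> depth 2 -> positive (opposite of gear 1)
  gear 3: meshes with gear 2 -> depth 3 -> negative (opposite of gear 2)
  gear 4: meshes with gear 3 -> depth 4 -> positive (opposite of gear 3)
  gear 5: meshes with gear 4 -> depth 5 -> negative (opposite of gear 4)
  gear 6: meshes with gear 5 -> depth 6 -> positive (opposite of gear 5)
Queried indices 0, 1, 3, 4, 5, 6 -> positive, negative, negative, positive, negative, positive

Answer: positive negative negative positive negative positive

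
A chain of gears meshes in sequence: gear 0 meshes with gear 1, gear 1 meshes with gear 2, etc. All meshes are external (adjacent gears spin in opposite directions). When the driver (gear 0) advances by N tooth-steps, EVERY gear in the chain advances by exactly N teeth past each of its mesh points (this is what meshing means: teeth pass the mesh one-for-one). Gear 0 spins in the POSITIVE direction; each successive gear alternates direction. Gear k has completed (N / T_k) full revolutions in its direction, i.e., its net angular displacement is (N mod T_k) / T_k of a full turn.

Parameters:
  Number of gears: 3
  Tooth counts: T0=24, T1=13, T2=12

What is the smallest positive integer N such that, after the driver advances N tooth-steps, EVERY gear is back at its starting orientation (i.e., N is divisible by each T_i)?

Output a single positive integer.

Answer: 312

Derivation:
Gear k returns to start when N is a multiple of T_k.
All gears at start simultaneously when N is a common multiple of [24, 13, 12]; the smallest such N is lcm(24, 13, 12).
Start: lcm = T0 = 24
Fold in T1=13: gcd(24, 13) = 1; lcm(24, 13) = 24 * 13 / 1 = 312 / 1 = 312
Fold in T2=12: gcd(312, 12) = 12; lcm(312, 12) = 312 * 12 / 12 = 3744 / 12 = 312
Full cycle length = 312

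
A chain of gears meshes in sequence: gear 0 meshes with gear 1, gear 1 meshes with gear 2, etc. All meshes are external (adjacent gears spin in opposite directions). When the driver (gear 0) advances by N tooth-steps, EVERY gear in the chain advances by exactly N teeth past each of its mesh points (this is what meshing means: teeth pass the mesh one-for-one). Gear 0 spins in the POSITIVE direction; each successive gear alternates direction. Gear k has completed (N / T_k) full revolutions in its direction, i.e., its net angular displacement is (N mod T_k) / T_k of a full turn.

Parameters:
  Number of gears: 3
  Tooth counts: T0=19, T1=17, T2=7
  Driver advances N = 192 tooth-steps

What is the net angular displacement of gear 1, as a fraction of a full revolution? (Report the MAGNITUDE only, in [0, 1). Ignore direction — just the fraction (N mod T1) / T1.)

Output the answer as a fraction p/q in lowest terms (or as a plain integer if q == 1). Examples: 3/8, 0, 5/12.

Chain of 3 gears, tooth counts: [19, 17, 7]
  gear 0: T0=19, direction=positive, advance = 192 mod 19 = 2 teeth = 2/19 turn
  gear 1: T1=17, direction=negative, advance = 192 mod 17 = 5 teeth = 5/17 turn
  gear 2: T2=7, direction=positive, advance = 192 mod 7 = 3 teeth = 3/7 turn
Gear 1: 192 mod 17 = 5
Fraction = 5 / 17 = 5/17 (gcd(5,17)=1) = 5/17

Answer: 5/17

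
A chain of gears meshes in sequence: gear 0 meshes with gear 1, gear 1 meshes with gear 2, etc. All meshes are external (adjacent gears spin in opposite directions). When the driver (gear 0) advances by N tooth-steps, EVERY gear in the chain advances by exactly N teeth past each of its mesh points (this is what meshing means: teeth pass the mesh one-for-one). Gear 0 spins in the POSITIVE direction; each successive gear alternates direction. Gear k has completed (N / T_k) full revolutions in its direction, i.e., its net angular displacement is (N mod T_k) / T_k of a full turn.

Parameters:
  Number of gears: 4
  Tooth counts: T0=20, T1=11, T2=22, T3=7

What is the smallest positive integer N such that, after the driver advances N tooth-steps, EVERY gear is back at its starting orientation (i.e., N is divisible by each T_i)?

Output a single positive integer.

Answer: 1540

Derivation:
Gear k returns to start when N is a multiple of T_k.
All gears at start simultaneously when N is a common multiple of [20, 11, 22, 7]; the smallest such N is lcm(20, 11, 22, 7).
Start: lcm = T0 = 20
Fold in T1=11: gcd(20, 11) = 1; lcm(20, 11) = 20 * 11 / 1 = 220 / 1 = 220
Fold in T2=22: gcd(220, 22) = 22; lcm(220, 22) = 220 * 22 / 22 = 4840 / 22 = 220
Fold in T3=7: gcd(220, 7) = 1; lcm(220, 7) = 220 * 7 / 1 = 1540 / 1 = 1540
Full cycle length = 1540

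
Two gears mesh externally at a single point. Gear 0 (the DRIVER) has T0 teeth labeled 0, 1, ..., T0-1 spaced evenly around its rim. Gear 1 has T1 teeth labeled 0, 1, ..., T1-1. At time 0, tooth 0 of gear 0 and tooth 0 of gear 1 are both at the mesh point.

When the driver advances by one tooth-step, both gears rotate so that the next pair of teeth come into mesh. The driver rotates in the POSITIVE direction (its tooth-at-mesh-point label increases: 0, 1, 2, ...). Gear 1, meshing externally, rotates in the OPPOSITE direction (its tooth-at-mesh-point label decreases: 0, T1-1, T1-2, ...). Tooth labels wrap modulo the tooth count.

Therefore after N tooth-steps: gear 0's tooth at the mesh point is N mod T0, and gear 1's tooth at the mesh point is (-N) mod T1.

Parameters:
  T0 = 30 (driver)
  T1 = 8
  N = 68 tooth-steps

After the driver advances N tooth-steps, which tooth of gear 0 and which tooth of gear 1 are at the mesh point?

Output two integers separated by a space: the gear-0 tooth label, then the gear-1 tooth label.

Answer: 8 4

Derivation:
Gear 0 (driver, T0=30): tooth at mesh = N mod T0
  68 = 2 * 30 + 8, so 68 mod 30 = 8
  gear 0 tooth = 8
Gear 1 (driven, T1=8): tooth at mesh = (-N) mod T1
  68 = 8 * 8 + 4, so 68 mod 8 = 4
  (-68) mod 8 = (-4) mod 8 = 8 - 4 = 4
Mesh after 68 steps: gear-0 tooth 8 meets gear-1 tooth 4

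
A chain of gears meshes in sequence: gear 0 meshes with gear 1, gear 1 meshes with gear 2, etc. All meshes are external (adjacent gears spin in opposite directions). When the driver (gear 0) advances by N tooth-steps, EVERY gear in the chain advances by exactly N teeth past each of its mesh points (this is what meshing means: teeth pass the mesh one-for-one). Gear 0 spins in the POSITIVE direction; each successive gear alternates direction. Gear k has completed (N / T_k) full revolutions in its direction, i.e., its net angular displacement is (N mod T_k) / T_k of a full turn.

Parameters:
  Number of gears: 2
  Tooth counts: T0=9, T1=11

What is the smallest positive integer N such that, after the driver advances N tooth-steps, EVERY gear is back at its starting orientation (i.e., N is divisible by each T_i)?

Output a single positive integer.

Gear k returns to start when N is a multiple of T_k.
All gears at start simultaneously when N is a common multiple of [9, 11]; the smallest such N is lcm(9, 11).
Start: lcm = T0 = 9
Fold in T1=11: gcd(9, 11) = 1; lcm(9, 11) = 9 * 11 / 1 = 99 / 1 = 99
Full cycle length = 99

Answer: 99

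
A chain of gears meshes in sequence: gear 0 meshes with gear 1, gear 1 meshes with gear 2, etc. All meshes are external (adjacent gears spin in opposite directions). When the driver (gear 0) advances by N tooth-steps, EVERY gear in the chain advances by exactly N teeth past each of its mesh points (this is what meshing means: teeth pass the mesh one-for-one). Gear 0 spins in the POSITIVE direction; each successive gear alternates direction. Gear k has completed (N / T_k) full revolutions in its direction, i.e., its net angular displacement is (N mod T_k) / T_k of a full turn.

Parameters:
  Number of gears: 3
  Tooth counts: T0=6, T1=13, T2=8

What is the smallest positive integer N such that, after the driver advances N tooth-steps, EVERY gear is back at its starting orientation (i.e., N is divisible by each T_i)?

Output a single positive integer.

Gear k returns to start when N is a multiple of T_k.
All gears at start simultaneously when N is a common multiple of [6, 13, 8]; the smallest such N is lcm(6, 13, 8).
Start: lcm = T0 = 6
Fold in T1=13: gcd(6, 13) = 1; lcm(6, 13) = 6 * 13 / 1 = 78 / 1 = 78
Fold in T2=8: gcd(78, 8) = 2; lcm(78, 8) = 78 * 8 / 2 = 624 / 2 = 312
Full cycle length = 312

Answer: 312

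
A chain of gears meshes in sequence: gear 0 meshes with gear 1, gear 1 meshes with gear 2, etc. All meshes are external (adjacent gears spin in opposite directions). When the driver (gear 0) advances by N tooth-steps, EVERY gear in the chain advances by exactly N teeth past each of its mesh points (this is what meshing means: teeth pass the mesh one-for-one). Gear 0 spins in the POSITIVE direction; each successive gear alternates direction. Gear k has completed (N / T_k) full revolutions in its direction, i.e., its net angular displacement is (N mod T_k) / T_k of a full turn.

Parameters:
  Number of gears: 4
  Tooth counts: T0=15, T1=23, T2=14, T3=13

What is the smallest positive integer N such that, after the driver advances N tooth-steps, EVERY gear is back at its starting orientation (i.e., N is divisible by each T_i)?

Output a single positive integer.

Answer: 62790

Derivation:
Gear k returns to start when N is a multiple of T_k.
All gears at start simultaneously when N is a common multiple of [15, 23, 14, 13]; the smallest such N is lcm(15, 23, 14, 13).
Start: lcm = T0 = 15
Fold in T1=23: gcd(15, 23) = 1; lcm(15, 23) = 15 * 23 / 1 = 345 / 1 = 345
Fold in T2=14: gcd(345, 14) = 1; lcm(345, 14) = 345 * 14 / 1 = 4830 / 1 = 4830
Fold in T3=13: gcd(4830, 13) = 1; lcm(4830, 13) = 4830 * 13 / 1 = 62790 / 1 = 62790
Full cycle length = 62790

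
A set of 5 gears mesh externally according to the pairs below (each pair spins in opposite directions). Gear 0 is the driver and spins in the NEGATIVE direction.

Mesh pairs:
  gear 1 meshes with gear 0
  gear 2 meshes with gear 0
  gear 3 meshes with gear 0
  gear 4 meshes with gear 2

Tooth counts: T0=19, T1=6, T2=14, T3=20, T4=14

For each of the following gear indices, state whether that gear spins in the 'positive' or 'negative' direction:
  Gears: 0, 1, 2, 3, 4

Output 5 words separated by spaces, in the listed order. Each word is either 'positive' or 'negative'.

Answer: negative positive positive positive negative

Derivation:
Gear 0 (driver): negative (depth 0)
  gear 1: meshes with gear 0 -> depth 1 -> positive (opposite of gear 0)
  gear 2: meshes with gear 0 -> depth 1 -> positive (opposite of gear 0)
  gear 3: meshes with gear 0 -> depth 1 -> positive (opposite of gear 0)
  gear 4: meshes with gear 2 -> depth 2 -> negative (opposite of gear 2)
Queried indices 0, 1, 2, 3, 4 -> negative, positive, positive, positive, negative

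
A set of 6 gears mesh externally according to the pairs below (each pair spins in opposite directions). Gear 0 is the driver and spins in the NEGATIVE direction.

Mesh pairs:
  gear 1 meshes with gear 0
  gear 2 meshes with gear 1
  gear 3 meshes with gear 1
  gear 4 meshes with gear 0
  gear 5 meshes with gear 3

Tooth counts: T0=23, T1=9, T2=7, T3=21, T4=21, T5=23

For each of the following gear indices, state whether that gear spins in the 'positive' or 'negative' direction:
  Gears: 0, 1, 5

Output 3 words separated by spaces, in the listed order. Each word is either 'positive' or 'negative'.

Gear 0 (driver): negative (depth 0)
  gear 1: meshes with gear 0 -> depth 1 -> positive (opposite of gear 0)
  gear 2: meshes with gear 1 -> depth 2 -> negative (opposite of gear 1)
  gear 3: meshes with gear 1 -> depth 2 -> negative (opposite of gear 1)
  gear 4: meshes with gear 0 -> depth 1 -> positive (opposite of gear 0)
  gear 5: meshes with gear 3 -> depth 3 -> positive (opposite of gear 3)
Queried indices 0, 1, 5 -> negative, positive, positive

Answer: negative positive positive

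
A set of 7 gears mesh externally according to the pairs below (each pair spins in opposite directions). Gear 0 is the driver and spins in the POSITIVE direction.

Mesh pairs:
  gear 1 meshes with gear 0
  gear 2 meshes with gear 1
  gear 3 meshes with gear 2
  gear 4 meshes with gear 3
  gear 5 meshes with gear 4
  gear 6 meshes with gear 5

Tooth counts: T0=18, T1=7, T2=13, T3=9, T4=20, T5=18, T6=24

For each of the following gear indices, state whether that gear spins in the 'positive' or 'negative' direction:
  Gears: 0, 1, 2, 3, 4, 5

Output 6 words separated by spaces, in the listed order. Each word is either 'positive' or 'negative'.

Gear 0 (driver): positive (depth 0)
  gear 1: meshes with gear 0 -> depth 1 -> negative (opposite of gear 0)
  gear 2: meshes with gear 1 -> depth 2 -> positive (opposite of gear 1)
  gear 3: meshes with gear 2 -> depth 3 -> negative (opposite of gear 2)
  gear 4: meshes with gear 3 -> depth 4 -> positive (opposite of gear 3)
  gear 5: meshes with gear 4 -> depth 5 -> negative (opposite of gear 4)
  gear 6: meshes with gear 5 -> depth 6 -> positive (opposite of gear 5)
Queried indices 0, 1, 2, 3, 4, 5 -> positive, negative, positive, negative, positive, negative

Answer: positive negative positive negative positive negative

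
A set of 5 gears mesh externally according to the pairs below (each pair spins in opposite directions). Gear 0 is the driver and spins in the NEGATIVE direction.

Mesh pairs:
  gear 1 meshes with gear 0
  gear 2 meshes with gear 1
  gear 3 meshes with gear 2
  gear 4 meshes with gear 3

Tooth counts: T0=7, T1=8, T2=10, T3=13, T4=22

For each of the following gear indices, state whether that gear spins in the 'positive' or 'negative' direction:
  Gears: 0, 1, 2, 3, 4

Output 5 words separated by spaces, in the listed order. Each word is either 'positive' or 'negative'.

Gear 0 (driver): negative (depth 0)
  gear 1: meshes with gear 0 -> depth 1 -> positive (opposite of gear 0)
  gear 2: meshes with gear 1 -> depth 2 -> negative (opposite of gear 1)
  gear 3: meshes with gear 2 -> depth 3 -> positive (opposite of gear 2)
  gear 4: meshes with gear 3 -> depth 4 -> negative (opposite of gear 3)
Queried indices 0, 1, 2, 3, 4 -> negative, positive, negative, positive, negative

Answer: negative positive negative positive negative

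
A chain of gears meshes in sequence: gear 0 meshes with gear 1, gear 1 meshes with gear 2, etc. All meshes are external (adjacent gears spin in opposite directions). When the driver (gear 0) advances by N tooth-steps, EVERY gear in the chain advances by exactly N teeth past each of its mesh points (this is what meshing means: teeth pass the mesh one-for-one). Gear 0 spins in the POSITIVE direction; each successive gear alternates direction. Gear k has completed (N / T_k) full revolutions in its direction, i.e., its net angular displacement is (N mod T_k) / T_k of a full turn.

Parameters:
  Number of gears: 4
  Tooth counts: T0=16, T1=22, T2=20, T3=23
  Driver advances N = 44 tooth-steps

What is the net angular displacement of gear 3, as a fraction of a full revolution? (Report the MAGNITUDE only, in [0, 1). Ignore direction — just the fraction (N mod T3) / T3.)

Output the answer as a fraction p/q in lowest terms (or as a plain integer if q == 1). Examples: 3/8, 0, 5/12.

Chain of 4 gears, tooth counts: [16, 22, 20, 23]
  gear 0: T0=16, direction=positive, advance = 44 mod 16 = 12 teeth = 12/16 turn
  gear 1: T1=22, direction=negative, advance = 44 mod 22 = 0 teeth = 0/22 turn
  gear 2: T2=20, direction=positive, advance = 44 mod 20 = 4 teeth = 4/20 turn
  gear 3: T3=23, direction=negative, advance = 44 mod 23 = 21 teeth = 21/23 turn
Gear 3: 44 mod 23 = 21
Fraction = 21 / 23 = 21/23 (gcd(21,23)=1) = 21/23

Answer: 21/23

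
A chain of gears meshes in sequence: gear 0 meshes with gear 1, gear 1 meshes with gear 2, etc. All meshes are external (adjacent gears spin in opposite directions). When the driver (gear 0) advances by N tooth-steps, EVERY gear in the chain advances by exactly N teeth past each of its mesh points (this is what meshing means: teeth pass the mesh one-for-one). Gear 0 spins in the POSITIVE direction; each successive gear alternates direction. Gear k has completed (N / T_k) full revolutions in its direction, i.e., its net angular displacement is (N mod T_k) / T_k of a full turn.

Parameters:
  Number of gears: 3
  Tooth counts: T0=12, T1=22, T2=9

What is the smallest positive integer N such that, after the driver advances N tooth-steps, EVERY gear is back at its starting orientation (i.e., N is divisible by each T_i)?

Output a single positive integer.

Gear k returns to start when N is a multiple of T_k.
All gears at start simultaneously when N is a common multiple of [12, 22, 9]; the smallest such N is lcm(12, 22, 9).
Start: lcm = T0 = 12
Fold in T1=22: gcd(12, 22) = 2; lcm(12, 22) = 12 * 22 / 2 = 264 / 2 = 132
Fold in T2=9: gcd(132, 9) = 3; lcm(132, 9) = 132 * 9 / 3 = 1188 / 3 = 396
Full cycle length = 396

Answer: 396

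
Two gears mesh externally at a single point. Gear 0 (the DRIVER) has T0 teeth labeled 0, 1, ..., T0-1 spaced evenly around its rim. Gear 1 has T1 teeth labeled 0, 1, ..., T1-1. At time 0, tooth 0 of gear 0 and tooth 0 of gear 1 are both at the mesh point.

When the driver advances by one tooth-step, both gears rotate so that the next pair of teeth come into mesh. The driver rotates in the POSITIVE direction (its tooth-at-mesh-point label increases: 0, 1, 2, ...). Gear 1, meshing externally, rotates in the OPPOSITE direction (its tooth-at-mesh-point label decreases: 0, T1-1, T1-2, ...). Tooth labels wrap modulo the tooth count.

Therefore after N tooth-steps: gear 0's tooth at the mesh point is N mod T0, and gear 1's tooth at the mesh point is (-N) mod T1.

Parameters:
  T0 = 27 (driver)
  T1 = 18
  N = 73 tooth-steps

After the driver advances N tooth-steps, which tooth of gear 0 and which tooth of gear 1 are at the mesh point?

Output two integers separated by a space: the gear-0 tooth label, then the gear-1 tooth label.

Answer: 19 17

Derivation:
Gear 0 (driver, T0=27): tooth at mesh = N mod T0
  73 = 2 * 27 + 19, so 73 mod 27 = 19
  gear 0 tooth = 19
Gear 1 (driven, T1=18): tooth at mesh = (-N) mod T1
  73 = 4 * 18 + 1, so 73 mod 18 = 1
  (-73) mod 18 = (-1) mod 18 = 18 - 1 = 17
Mesh after 73 steps: gear-0 tooth 19 meets gear-1 tooth 17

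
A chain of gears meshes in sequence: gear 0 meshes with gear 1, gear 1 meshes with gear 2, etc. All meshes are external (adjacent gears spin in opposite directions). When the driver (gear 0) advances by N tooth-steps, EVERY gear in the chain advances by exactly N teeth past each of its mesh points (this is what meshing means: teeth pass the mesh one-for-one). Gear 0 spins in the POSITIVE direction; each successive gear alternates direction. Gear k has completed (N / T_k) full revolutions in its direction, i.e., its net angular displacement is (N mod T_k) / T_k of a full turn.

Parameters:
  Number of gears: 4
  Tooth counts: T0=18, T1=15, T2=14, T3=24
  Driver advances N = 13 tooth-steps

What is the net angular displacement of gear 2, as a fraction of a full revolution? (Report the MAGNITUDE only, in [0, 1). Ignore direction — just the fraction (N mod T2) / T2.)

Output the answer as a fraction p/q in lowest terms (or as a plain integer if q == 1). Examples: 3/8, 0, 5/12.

Answer: 13/14

Derivation:
Chain of 4 gears, tooth counts: [18, 15, 14, 24]
  gear 0: T0=18, direction=positive, advance = 13 mod 18 = 13 teeth = 13/18 turn
  gear 1: T1=15, direction=negative, advance = 13 mod 15 = 13 teeth = 13/15 turn
  gear 2: T2=14, direction=positive, advance = 13 mod 14 = 13 teeth = 13/14 turn
  gear 3: T3=24, direction=negative, advance = 13 mod 24 = 13 teeth = 13/24 turn
Gear 2: 13 mod 14 = 13
Fraction = 13 / 14 = 13/14 (gcd(13,14)=1) = 13/14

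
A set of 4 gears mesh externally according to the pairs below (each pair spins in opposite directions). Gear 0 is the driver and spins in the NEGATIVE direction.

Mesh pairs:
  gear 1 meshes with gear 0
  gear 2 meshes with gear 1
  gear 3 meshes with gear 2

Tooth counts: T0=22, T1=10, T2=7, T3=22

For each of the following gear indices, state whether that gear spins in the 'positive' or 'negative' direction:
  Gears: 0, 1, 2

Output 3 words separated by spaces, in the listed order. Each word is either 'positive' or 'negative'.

Gear 0 (driver): negative (depth 0)
  gear 1: meshes with gear 0 -> depth 1 -> positive (opposite of gear 0)
  gear 2: meshes with gear 1 -> depth 2 -> negative (opposite of gear 1)
  gear 3: meshes with gear 2 -> depth 3 -> positive (opposite of gear 2)
Queried indices 0, 1, 2 -> negative, positive, negative

Answer: negative positive negative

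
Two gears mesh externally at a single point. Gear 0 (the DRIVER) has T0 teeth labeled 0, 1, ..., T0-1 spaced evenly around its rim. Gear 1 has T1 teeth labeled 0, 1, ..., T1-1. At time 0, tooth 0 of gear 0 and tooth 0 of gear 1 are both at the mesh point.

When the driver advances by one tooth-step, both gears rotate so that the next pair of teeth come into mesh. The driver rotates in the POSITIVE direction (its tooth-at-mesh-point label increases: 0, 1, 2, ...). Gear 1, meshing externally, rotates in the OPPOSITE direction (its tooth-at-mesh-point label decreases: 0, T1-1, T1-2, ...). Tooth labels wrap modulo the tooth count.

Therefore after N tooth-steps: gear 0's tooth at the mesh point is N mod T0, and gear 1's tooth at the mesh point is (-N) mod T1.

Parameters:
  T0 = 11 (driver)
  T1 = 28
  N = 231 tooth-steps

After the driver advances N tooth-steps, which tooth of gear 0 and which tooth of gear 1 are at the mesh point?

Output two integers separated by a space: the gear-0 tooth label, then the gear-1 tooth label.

Answer: 0 21

Derivation:
Gear 0 (driver, T0=11): tooth at mesh = N mod T0
  231 = 21 * 11 + 0, so 231 mod 11 = 0
  gear 0 tooth = 0
Gear 1 (driven, T1=28): tooth at mesh = (-N) mod T1
  231 = 8 * 28 + 7, so 231 mod 28 = 7
  (-231) mod 28 = (-7) mod 28 = 28 - 7 = 21
Mesh after 231 steps: gear-0 tooth 0 meets gear-1 tooth 21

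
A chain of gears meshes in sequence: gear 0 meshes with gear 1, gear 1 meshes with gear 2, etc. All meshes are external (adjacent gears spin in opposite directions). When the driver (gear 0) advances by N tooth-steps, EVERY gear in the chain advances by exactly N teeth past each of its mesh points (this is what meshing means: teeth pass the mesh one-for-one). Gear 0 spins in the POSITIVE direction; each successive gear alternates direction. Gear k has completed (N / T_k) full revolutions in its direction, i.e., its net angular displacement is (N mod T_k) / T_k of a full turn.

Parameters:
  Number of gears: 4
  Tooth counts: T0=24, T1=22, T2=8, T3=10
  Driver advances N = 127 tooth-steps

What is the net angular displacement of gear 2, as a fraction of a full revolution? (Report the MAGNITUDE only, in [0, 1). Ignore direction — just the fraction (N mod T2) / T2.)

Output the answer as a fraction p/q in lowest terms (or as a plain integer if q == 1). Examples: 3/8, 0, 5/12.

Answer: 7/8

Derivation:
Chain of 4 gears, tooth counts: [24, 22, 8, 10]
  gear 0: T0=24, direction=positive, advance = 127 mod 24 = 7 teeth = 7/24 turn
  gear 1: T1=22, direction=negative, advance = 127 mod 22 = 17 teeth = 17/22 turn
  gear 2: T2=8, direction=positive, advance = 127 mod 8 = 7 teeth = 7/8 turn
  gear 3: T3=10, direction=negative, advance = 127 mod 10 = 7 teeth = 7/10 turn
Gear 2: 127 mod 8 = 7
Fraction = 7 / 8 = 7/8 (gcd(7,8)=1) = 7/8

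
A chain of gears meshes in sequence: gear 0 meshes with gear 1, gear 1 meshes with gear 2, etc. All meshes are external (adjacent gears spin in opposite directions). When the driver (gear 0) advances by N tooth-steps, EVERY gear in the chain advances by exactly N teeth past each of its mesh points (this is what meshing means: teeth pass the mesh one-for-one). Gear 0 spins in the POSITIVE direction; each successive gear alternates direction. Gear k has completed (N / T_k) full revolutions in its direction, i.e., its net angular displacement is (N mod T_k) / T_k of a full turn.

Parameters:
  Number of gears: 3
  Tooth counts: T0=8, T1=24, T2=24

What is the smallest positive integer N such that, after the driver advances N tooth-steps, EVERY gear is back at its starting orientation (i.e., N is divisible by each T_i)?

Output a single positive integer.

Gear k returns to start when N is a multiple of T_k.
All gears at start simultaneously when N is a common multiple of [8, 24, 24]; the smallest such N is lcm(8, 24, 24).
Start: lcm = T0 = 8
Fold in T1=24: gcd(8, 24) = 8; lcm(8, 24) = 8 * 24 / 8 = 192 / 8 = 24
Fold in T2=24: gcd(24, 24) = 24; lcm(24, 24) = 24 * 24 / 24 = 576 / 24 = 24
Full cycle length = 24

Answer: 24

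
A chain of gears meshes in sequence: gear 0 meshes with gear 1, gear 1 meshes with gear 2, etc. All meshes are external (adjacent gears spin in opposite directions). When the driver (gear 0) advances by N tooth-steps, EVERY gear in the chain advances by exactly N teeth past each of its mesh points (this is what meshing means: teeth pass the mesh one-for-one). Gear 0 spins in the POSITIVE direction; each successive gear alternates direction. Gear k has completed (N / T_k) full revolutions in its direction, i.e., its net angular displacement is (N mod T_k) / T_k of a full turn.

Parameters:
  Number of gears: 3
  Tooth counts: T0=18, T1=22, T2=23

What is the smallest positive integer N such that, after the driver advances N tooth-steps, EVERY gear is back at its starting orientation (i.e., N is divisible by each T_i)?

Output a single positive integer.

Answer: 4554

Derivation:
Gear k returns to start when N is a multiple of T_k.
All gears at start simultaneously when N is a common multiple of [18, 22, 23]; the smallest such N is lcm(18, 22, 23).
Start: lcm = T0 = 18
Fold in T1=22: gcd(18, 22) = 2; lcm(18, 22) = 18 * 22 / 2 = 396 / 2 = 198
Fold in T2=23: gcd(198, 23) = 1; lcm(198, 23) = 198 * 23 / 1 = 4554 / 1 = 4554
Full cycle length = 4554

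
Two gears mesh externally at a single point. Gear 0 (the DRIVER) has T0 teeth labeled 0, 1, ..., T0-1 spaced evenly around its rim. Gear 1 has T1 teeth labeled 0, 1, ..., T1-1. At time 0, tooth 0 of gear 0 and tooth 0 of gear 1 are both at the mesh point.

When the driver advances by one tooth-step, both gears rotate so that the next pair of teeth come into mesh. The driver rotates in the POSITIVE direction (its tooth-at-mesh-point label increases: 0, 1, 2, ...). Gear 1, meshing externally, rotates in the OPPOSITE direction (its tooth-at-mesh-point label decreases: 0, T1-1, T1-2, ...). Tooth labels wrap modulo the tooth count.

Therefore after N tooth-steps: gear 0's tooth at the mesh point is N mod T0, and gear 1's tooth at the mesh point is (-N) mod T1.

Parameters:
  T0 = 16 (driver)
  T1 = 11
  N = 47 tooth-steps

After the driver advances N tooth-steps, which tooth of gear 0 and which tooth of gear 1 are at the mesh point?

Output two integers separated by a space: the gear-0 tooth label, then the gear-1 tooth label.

Gear 0 (driver, T0=16): tooth at mesh = N mod T0
  47 = 2 * 16 + 15, so 47 mod 16 = 15
  gear 0 tooth = 15
Gear 1 (driven, T1=11): tooth at mesh = (-N) mod T1
  47 = 4 * 11 + 3, so 47 mod 11 = 3
  (-47) mod 11 = (-3) mod 11 = 11 - 3 = 8
Mesh after 47 steps: gear-0 tooth 15 meets gear-1 tooth 8

Answer: 15 8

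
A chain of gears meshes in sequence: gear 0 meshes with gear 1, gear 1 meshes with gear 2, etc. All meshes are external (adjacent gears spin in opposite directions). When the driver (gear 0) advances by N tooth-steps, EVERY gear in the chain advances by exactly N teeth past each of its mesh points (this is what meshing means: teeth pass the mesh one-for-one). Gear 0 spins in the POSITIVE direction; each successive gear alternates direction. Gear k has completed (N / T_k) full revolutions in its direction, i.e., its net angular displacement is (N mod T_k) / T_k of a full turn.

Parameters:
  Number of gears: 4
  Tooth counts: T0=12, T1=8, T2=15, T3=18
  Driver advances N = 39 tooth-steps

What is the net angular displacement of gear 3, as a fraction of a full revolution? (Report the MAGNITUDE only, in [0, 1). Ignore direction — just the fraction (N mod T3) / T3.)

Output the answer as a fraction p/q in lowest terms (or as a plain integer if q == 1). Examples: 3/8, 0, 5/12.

Answer: 1/6

Derivation:
Chain of 4 gears, tooth counts: [12, 8, 15, 18]
  gear 0: T0=12, direction=positive, advance = 39 mod 12 = 3 teeth = 3/12 turn
  gear 1: T1=8, direction=negative, advance = 39 mod 8 = 7 teeth = 7/8 turn
  gear 2: T2=15, direction=positive, advance = 39 mod 15 = 9 teeth = 9/15 turn
  gear 3: T3=18, direction=negative, advance = 39 mod 18 = 3 teeth = 3/18 turn
Gear 3: 39 mod 18 = 3
Fraction = 3 / 18 = 1/6 (gcd(3,18)=3) = 1/6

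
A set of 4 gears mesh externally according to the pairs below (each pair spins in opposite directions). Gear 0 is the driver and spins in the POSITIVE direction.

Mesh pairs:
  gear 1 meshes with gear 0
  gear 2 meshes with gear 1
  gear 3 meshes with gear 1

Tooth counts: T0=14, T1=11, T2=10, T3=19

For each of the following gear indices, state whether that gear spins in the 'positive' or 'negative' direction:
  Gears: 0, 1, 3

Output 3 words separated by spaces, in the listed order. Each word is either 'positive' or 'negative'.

Gear 0 (driver): positive (depth 0)
  gear 1: meshes with gear 0 -> depth 1 -> negative (opposite of gear 0)
  gear 2: meshes with gear 1 -> depth 2 -> positive (opposite of gear 1)
  gear 3: meshes with gear 1 -> depth 2 -> positive (opposite of gear 1)
Queried indices 0, 1, 3 -> positive, negative, positive

Answer: positive negative positive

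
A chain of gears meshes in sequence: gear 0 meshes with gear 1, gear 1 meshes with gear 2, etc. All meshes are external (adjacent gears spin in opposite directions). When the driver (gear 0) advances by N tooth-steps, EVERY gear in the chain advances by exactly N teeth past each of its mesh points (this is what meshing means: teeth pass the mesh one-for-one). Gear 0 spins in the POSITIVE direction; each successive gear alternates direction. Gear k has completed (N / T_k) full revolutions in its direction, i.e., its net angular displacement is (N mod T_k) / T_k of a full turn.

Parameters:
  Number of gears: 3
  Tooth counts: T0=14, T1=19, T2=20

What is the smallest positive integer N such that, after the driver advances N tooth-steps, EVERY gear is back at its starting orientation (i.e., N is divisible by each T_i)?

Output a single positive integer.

Gear k returns to start when N is a multiple of T_k.
All gears at start simultaneously when N is a common multiple of [14, 19, 20]; the smallest such N is lcm(14, 19, 20).
Start: lcm = T0 = 14
Fold in T1=19: gcd(14, 19) = 1; lcm(14, 19) = 14 * 19 / 1 = 266 / 1 = 266
Fold in T2=20: gcd(266, 20) = 2; lcm(266, 20) = 266 * 20 / 2 = 5320 / 2 = 2660
Full cycle length = 2660

Answer: 2660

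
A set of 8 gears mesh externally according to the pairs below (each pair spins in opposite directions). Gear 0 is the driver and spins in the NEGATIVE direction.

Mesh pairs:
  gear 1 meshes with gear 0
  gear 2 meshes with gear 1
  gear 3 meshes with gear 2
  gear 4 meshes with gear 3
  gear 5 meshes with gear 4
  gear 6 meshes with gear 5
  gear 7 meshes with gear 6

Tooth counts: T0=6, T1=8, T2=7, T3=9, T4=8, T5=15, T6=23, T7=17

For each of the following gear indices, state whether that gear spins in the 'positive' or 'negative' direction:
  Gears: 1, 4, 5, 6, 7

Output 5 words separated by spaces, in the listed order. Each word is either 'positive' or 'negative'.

Answer: positive negative positive negative positive

Derivation:
Gear 0 (driver): negative (depth 0)
  gear 1: meshes with gear 0 -> depth 1 -> positive (opposite of gear 0)
  gear 2: meshes with gear 1 -> depth 2 -> negative (opposite of gear 1)
  gear 3: meshes with gear 2 -> depth 3 -> positive (opposite of gear 2)
  gear 4: meshes with gear 3 -> depth 4 -> negative (opposite of gear 3)
  gear 5: meshes with gear 4 -> depth 5 -> positive (opposite of gear 4)
  gear 6: meshes with gear 5 -> depth 6 -> negative (opposite of gear 5)
  gear 7: meshes with gear 6 -> depth 7 -> positive (opposite of gear 6)
Queried indices 1, 4, 5, 6, 7 -> positive, negative, positive, negative, positive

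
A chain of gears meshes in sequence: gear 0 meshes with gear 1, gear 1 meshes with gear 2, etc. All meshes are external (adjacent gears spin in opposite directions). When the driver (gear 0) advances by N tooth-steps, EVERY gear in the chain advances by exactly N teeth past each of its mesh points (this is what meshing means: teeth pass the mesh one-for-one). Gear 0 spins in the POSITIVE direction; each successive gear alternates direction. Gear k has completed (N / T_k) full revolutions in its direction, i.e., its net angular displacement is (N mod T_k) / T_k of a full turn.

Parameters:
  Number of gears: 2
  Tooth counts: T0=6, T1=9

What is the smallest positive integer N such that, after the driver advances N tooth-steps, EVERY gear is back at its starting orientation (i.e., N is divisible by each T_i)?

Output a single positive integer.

Gear k returns to start when N is a multiple of T_k.
All gears at start simultaneously when N is a common multiple of [6, 9]; the smallest such N is lcm(6, 9).
Start: lcm = T0 = 6
Fold in T1=9: gcd(6, 9) = 3; lcm(6, 9) = 6 * 9 / 3 = 54 / 3 = 18
Full cycle length = 18

Answer: 18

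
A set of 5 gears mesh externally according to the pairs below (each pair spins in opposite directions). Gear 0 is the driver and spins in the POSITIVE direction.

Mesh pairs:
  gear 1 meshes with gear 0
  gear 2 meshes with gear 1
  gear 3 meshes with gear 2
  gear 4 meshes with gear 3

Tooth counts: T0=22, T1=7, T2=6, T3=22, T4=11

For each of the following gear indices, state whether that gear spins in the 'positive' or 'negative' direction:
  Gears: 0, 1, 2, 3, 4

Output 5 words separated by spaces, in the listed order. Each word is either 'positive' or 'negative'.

Answer: positive negative positive negative positive

Derivation:
Gear 0 (driver): positive (depth 0)
  gear 1: meshes with gear 0 -> depth 1 -> negative (opposite of gear 0)
  gear 2: meshes with gear 1 -> depth 2 -> positive (opposite of gear 1)
  gear 3: meshes with gear 2 -> depth 3 -> negative (opposite of gear 2)
  gear 4: meshes with gear 3 -> depth 4 -> positive (opposite of gear 3)
Queried indices 0, 1, 2, 3, 4 -> positive, negative, positive, negative, positive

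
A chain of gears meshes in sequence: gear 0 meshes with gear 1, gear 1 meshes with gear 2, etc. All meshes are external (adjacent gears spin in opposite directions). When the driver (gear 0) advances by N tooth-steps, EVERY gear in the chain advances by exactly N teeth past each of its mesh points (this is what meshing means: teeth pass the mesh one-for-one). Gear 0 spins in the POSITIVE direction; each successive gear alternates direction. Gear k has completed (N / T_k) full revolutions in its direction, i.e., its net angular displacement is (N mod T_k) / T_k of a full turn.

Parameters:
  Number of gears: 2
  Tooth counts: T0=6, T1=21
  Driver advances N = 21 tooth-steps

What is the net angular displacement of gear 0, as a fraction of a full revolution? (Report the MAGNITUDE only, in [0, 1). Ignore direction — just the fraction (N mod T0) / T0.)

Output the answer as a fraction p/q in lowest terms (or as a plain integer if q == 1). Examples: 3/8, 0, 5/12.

Answer: 1/2

Derivation:
Chain of 2 gears, tooth counts: [6, 21]
  gear 0: T0=6, direction=positive, advance = 21 mod 6 = 3 teeth = 3/6 turn
  gear 1: T1=21, direction=negative, advance = 21 mod 21 = 0 teeth = 0/21 turn
Gear 0: 21 mod 6 = 3
Fraction = 3 / 6 = 1/2 (gcd(3,6)=3) = 1/2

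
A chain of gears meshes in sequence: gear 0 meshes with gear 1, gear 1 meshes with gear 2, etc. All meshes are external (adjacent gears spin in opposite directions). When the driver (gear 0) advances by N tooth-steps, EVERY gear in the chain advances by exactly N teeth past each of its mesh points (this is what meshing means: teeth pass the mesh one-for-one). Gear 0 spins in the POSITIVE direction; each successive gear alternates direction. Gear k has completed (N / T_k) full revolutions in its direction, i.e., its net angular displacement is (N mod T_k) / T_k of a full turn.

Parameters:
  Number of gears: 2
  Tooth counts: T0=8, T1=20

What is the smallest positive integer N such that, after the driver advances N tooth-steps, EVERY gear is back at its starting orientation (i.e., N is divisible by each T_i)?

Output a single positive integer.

Answer: 40

Derivation:
Gear k returns to start when N is a multiple of T_k.
All gears at start simultaneously when N is a common multiple of [8, 20]; the smallest such N is lcm(8, 20).
Start: lcm = T0 = 8
Fold in T1=20: gcd(8, 20) = 4; lcm(8, 20) = 8 * 20 / 4 = 160 / 4 = 40
Full cycle length = 40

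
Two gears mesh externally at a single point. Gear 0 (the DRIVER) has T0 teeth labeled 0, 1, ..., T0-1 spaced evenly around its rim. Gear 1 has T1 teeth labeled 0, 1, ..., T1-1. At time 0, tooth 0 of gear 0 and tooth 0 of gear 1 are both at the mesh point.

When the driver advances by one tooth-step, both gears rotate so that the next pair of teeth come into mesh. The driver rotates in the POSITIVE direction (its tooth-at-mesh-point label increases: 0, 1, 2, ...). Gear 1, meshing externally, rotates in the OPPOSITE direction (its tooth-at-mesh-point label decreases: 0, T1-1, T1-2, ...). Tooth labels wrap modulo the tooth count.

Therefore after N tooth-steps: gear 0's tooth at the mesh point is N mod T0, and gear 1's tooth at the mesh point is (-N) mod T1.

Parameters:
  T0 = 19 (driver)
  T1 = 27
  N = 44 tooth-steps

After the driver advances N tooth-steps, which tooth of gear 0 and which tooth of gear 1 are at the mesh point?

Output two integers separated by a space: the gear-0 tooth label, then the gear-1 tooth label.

Answer: 6 10

Derivation:
Gear 0 (driver, T0=19): tooth at mesh = N mod T0
  44 = 2 * 19 + 6, so 44 mod 19 = 6
  gear 0 tooth = 6
Gear 1 (driven, T1=27): tooth at mesh = (-N) mod T1
  44 = 1 * 27 + 17, so 44 mod 27 = 17
  (-44) mod 27 = (-17) mod 27 = 27 - 17 = 10
Mesh after 44 steps: gear-0 tooth 6 meets gear-1 tooth 10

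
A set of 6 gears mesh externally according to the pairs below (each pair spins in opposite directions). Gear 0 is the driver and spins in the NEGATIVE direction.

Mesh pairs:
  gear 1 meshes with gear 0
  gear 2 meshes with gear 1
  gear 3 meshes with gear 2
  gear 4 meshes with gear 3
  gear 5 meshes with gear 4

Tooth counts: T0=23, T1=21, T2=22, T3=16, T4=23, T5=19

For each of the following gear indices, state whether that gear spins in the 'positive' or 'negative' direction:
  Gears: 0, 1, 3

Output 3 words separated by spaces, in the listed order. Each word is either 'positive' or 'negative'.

Answer: negative positive positive

Derivation:
Gear 0 (driver): negative (depth 0)
  gear 1: meshes with gear 0 -> depth 1 -> positive (opposite of gear 0)
  gear 2: meshes with gear 1 -> depth 2 -> negative (opposite of gear 1)
  gear 3: meshes with gear 2 -> depth 3 -> positive (opposite of gear 2)
  gear 4: meshes with gear 3 -> depth 4 -> negative (opposite of gear 3)
  gear 5: meshes with gear 4 -> depth 5 -> positive (opposite of gear 4)
Queried indices 0, 1, 3 -> negative, positive, positive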